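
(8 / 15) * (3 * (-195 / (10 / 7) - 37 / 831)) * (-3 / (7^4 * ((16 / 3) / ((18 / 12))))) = 2042433 / 26603080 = 0.08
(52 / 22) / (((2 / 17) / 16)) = 321.45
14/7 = 2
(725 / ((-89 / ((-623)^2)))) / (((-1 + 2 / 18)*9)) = 395215.62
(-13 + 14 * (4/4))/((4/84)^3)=9261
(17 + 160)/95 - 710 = -67273/95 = -708.14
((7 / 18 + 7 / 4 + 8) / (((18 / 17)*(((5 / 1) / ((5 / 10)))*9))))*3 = 1241 / 3888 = 0.32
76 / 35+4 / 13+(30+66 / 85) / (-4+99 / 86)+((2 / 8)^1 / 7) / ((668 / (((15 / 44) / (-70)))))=-529885576383 / 63657193600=-8.32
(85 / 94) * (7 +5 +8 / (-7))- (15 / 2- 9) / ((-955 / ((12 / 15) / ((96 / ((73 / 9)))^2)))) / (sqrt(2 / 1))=3230 / 329- 5329 * sqrt(2) / 1188172800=9.82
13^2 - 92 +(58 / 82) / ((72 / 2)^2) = 77.00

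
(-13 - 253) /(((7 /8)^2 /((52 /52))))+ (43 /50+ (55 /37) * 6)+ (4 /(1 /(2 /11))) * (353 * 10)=317609807 /142450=2229.62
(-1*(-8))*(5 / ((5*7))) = 8 / 7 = 1.14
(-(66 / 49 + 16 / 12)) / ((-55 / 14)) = 788 / 1155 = 0.68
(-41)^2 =1681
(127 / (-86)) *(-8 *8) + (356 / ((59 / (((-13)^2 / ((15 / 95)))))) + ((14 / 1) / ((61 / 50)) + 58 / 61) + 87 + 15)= 6667.22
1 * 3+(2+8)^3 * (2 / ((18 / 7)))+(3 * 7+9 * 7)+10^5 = 907783 / 9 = 100864.78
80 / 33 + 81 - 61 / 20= 53047 / 660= 80.37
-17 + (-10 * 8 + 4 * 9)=-61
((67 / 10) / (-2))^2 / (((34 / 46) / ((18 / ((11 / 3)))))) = 2787669 / 37400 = 74.54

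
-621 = -621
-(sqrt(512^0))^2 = -1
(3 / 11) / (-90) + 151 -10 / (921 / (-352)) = 15684703 / 101310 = 154.82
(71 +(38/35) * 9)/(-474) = -2827/16590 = -0.17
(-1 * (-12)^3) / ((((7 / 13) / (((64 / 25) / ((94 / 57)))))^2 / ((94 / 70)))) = 971583455232 / 50378125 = 19285.82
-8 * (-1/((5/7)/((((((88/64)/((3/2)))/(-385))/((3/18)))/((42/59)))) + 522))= 236/14349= 0.02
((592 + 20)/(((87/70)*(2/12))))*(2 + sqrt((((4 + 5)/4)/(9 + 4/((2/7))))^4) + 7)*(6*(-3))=-7350412230/15341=-479135.14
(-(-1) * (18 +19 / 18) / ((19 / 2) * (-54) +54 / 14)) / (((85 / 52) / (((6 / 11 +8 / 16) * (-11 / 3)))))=717899 / 8179380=0.09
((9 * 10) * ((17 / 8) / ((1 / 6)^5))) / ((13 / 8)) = 11897280 / 13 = 915175.38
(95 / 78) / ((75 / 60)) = 38 / 39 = 0.97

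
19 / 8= 2.38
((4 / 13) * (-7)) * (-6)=168 / 13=12.92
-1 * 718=-718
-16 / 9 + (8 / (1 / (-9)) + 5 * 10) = -214 / 9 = -23.78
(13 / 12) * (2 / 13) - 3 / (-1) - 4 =-5 / 6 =-0.83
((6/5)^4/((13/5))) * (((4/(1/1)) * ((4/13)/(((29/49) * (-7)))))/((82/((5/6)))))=-12096/5023525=-0.00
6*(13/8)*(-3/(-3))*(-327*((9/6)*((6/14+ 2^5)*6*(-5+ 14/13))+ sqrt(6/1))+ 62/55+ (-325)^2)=1801927404/385- 12753*sqrt(6)/4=4672521.33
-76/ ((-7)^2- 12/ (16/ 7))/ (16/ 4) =-76/ 175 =-0.43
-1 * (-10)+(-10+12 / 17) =12 / 17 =0.71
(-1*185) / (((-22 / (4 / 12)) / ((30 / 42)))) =925 / 462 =2.00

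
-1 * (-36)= 36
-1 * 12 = -12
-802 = -802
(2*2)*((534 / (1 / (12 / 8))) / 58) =1602 / 29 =55.24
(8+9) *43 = 731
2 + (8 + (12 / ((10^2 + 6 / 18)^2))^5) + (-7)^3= -2032868046285453378576368565 / 6104708847704064244053001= -333.00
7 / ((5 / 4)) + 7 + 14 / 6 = 224 / 15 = 14.93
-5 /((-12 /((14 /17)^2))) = 245 /867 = 0.28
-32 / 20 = -8 / 5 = -1.60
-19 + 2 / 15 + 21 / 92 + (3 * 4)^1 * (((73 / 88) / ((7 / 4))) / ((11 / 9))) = -16345727 / 1168860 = -13.98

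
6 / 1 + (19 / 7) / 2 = 103 / 14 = 7.36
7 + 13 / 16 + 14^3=2751.81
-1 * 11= -11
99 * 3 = 297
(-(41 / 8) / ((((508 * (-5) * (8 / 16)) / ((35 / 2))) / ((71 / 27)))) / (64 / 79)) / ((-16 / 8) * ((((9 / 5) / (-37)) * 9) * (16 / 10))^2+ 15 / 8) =1377370579375 / 5368693457664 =0.26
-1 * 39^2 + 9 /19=-28890 /19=-1520.53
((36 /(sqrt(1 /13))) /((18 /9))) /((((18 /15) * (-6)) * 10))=-sqrt(13) /4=-0.90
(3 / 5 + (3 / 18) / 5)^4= 130321 / 810000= 0.16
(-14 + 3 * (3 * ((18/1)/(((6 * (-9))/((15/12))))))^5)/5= -23711/5120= -4.63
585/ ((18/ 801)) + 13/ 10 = 130169/ 5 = 26033.80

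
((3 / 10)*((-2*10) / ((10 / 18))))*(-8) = 432 / 5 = 86.40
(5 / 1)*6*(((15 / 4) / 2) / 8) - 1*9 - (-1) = -31 / 32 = -0.97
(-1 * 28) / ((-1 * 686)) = 2 / 49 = 0.04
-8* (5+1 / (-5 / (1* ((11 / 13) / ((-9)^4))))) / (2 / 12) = -34117024 / 142155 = -240.00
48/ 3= 16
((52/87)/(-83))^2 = 2704/52142841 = 0.00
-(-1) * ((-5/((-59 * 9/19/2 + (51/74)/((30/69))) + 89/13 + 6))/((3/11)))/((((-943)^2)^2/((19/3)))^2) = -3629096900/1412135992953916941612901634307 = -0.00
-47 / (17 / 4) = -188 / 17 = -11.06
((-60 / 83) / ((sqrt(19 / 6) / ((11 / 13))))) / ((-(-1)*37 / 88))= -58080*sqrt(114) / 758537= -0.82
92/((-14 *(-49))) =46/343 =0.13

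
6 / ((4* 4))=3 / 8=0.38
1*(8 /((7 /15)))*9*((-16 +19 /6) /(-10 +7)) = 660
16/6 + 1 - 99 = -286/3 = -95.33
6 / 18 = 0.33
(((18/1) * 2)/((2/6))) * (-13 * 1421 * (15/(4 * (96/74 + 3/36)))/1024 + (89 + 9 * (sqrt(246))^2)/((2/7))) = 135780705837/156928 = 865242.06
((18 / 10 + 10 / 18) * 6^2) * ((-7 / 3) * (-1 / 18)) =1484 / 135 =10.99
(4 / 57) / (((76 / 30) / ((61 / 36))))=305 / 6498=0.05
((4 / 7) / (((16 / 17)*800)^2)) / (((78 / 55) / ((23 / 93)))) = 73117 / 415973376000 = 0.00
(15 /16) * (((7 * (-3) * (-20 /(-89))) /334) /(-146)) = 1575 /17359984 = 0.00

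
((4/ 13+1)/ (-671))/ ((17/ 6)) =-6/ 8723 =-0.00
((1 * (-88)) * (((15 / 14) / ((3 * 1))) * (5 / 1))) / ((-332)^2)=-275 / 192892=-0.00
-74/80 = -37/40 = -0.92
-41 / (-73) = 41 / 73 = 0.56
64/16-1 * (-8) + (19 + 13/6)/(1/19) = 2485/6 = 414.17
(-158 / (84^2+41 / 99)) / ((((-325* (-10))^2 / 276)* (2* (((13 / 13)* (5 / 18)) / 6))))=-58282092 / 9223505078125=-0.00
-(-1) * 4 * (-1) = -4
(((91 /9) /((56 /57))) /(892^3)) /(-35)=-247 /596175121920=-0.00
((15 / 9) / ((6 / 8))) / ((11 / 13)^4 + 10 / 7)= 3998540 / 3492873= 1.14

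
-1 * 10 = -10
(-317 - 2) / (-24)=319 / 24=13.29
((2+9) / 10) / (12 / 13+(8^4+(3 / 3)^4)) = 13 / 48430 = 0.00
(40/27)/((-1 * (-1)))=40/27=1.48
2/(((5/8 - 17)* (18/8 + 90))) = -64/48339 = -0.00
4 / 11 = 0.36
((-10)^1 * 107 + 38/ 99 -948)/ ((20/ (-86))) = 4294496/ 495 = 8675.75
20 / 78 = 10 / 39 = 0.26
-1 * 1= -1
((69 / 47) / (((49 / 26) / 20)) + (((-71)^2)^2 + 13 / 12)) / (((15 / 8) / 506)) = 142141001746876 / 20727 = 6857770142.66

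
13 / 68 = 0.19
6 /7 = 0.86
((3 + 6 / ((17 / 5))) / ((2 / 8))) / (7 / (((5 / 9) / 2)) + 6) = 135 / 221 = 0.61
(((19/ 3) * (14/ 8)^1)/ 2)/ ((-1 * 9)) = -133/ 216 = -0.62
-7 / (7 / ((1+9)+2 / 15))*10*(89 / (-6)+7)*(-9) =-7144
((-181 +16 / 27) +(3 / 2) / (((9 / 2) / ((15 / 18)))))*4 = -19454 / 27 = -720.52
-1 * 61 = -61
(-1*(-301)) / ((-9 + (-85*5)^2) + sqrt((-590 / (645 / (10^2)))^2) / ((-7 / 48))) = 0.00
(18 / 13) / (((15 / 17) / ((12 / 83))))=1224 / 5395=0.23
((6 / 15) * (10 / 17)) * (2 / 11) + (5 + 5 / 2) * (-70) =-98167 / 187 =-524.96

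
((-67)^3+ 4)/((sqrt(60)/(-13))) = 1303289* sqrt(15)/10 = 504761.66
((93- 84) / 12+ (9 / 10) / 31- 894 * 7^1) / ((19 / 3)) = -987.98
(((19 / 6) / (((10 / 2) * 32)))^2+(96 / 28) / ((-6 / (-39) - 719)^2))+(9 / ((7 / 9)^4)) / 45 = 9586033509433 / 17527284633600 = 0.55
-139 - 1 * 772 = -911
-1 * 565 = -565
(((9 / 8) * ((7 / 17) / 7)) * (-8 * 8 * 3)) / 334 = -108 / 2839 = -0.04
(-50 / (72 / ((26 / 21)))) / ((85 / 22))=-0.22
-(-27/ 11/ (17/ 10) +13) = -2161/ 187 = -11.56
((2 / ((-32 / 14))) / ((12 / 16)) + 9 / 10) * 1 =-4 / 15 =-0.27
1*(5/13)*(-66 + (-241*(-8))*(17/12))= 39980/39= 1025.13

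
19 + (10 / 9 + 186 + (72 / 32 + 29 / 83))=623627 / 2988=208.71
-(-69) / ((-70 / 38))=-1311 / 35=-37.46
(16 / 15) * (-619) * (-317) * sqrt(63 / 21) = 3139568 * sqrt(3) / 15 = 362526.09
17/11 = 1.55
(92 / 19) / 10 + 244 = 23226 / 95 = 244.48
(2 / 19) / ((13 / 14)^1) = 28 / 247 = 0.11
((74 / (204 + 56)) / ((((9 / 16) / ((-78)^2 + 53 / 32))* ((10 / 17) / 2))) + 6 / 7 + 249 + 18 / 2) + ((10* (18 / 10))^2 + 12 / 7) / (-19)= 877241023 / 81900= 10711.12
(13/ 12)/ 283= 13/ 3396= 0.00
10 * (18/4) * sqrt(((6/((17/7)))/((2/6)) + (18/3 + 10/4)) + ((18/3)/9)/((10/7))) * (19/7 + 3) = 60 * sqrt(4260030)/119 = 1040.66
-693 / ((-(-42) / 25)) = -825 / 2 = -412.50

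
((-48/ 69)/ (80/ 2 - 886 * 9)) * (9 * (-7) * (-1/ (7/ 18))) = 1296/ 91241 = 0.01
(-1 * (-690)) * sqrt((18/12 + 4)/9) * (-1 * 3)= -345 * sqrt(22)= -1618.19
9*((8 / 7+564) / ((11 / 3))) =106812 / 77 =1387.17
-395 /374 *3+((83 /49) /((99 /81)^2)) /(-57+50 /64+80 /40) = -1115485149 /349751710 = -3.19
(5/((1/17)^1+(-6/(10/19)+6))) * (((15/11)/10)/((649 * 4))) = -1275/25928848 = -0.00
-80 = -80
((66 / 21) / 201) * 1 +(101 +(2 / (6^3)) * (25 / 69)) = 353060161 / 3494988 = 101.02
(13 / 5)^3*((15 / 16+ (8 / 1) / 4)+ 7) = 349323 / 2000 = 174.66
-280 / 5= -56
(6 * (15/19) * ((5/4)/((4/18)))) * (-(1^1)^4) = -2025/76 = -26.64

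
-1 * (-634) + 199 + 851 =1684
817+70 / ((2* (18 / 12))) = 2521 / 3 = 840.33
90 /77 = 1.17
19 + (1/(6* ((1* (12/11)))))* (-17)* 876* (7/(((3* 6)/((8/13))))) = -184445/351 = -525.48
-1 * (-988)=988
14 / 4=7 / 2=3.50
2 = 2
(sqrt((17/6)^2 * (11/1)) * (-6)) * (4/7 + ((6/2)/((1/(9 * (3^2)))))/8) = -29461 * sqrt(11)/56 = -1744.84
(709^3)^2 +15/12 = 127021550911887242.25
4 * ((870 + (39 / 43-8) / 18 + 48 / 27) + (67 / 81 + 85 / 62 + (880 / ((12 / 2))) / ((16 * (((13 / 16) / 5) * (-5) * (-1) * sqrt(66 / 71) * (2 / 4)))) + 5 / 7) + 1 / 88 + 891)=160 * sqrt(4686) / 117 + 117413016667 / 16627842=7154.84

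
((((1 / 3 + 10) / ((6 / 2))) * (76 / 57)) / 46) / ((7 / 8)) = 0.11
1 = 1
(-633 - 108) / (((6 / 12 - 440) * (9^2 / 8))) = 0.17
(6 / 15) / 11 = 2 / 55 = 0.04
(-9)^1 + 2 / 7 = -61 / 7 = -8.71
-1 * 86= -86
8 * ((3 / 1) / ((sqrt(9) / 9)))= 72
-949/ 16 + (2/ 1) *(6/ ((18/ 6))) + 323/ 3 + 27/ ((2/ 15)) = 12233/ 48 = 254.85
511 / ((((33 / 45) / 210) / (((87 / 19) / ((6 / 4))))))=93359700 / 209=446697.13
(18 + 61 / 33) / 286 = 655 / 9438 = 0.07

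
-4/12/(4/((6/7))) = -1/14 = -0.07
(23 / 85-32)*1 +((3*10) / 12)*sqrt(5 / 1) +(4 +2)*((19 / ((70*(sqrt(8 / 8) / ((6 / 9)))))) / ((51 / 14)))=-1603 / 51 +5*sqrt(5) / 2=-25.84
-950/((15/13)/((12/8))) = -1235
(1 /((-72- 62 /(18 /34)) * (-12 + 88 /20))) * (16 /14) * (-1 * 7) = -90 /16169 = -0.01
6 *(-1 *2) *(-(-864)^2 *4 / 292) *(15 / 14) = 67184640 / 511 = 131476.79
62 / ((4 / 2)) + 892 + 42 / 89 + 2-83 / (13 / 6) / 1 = 1026449 / 1157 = 887.16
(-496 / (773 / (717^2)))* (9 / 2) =-1147446648 / 773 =-1484407.05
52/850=26/425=0.06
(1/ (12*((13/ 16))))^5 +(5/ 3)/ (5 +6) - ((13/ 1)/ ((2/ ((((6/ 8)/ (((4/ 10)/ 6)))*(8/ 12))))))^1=-192929367139/ 3969864756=-48.60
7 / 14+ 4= 9 / 2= 4.50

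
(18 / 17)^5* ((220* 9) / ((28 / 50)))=46766808000 / 9938999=4705.38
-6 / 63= -2 / 21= -0.10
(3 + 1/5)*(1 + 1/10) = 88/25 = 3.52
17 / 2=8.50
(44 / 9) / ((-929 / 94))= -0.49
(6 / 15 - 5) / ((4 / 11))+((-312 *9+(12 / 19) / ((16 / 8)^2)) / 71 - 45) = -2622377 / 26980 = -97.20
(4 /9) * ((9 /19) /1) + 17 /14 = 379 /266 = 1.42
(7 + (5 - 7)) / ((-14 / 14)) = -5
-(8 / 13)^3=-512 / 2197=-0.23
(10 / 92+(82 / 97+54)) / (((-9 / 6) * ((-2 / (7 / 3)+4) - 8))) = 572145 / 75854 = 7.54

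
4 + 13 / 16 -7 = -35 / 16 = -2.19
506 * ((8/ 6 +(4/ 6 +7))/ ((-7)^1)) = -650.57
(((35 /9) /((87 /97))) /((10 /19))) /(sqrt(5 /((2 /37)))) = 0.86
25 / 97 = 0.26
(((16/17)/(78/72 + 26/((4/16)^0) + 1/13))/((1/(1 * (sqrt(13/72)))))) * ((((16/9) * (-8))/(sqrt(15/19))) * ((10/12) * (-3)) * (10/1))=133120 * sqrt(7410)/1944783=5.89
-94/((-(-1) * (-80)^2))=-47/3200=-0.01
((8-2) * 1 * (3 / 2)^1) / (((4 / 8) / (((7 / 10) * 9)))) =567 / 5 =113.40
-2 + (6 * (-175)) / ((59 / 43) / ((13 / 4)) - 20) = 94177 / 1824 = 51.63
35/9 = 3.89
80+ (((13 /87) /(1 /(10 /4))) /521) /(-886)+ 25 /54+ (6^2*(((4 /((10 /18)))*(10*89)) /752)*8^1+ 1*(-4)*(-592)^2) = -47542119535730533 /33975124812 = -1399321.41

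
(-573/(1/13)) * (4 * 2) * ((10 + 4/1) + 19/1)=-1966536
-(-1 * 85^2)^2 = -52200625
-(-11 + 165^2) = -27214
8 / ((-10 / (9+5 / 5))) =-8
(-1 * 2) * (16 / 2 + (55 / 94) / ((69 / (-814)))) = -7118 / 3243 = -2.19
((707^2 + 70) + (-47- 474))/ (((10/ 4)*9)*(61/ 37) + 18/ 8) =12692.93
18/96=3/16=0.19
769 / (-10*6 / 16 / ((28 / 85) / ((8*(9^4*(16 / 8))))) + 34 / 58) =-156107 / 242592856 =-0.00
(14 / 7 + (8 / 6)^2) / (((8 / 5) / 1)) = 85 / 36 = 2.36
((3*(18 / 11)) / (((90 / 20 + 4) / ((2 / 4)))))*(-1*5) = -270 / 187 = -1.44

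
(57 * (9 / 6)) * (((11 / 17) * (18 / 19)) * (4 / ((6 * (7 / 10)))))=49.92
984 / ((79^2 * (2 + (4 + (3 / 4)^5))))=0.03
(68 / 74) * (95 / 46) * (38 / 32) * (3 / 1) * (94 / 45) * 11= 3172829 / 20424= 155.35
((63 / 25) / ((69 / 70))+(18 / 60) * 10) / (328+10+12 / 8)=1278 / 78085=0.02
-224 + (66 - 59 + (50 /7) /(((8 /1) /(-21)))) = -943 /4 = -235.75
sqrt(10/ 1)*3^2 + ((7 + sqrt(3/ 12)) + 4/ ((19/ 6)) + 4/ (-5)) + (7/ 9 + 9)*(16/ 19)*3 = 9*sqrt(10) + 18619/ 570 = 61.13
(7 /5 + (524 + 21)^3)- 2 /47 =38041477194 /235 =161878626.36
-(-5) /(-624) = -5 /624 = -0.01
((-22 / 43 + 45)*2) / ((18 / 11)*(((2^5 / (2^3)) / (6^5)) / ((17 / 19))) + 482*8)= 77269896 / 3348659185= 0.02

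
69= 69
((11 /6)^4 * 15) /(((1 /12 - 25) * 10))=-14641 /21528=-0.68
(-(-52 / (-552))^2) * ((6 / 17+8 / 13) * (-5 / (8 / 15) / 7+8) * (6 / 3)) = -518843 / 4532472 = -0.11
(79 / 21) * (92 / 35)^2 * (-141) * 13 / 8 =-51068602 / 8575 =-5955.52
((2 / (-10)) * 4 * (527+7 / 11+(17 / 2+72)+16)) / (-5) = 27462 / 275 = 99.86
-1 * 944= -944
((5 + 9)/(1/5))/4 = 35/2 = 17.50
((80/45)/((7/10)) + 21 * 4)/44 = 1363/693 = 1.97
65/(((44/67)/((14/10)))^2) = 2859493/9680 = 295.40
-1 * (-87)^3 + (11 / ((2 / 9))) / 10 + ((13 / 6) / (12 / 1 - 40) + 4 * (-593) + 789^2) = 1074071773 / 840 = 1278656.87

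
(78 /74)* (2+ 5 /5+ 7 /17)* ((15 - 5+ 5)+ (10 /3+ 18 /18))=43732 /629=69.53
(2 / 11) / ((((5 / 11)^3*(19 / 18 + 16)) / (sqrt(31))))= 4356*sqrt(31) / 38375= 0.63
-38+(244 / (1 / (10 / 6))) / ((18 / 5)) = 2024 / 27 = 74.96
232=232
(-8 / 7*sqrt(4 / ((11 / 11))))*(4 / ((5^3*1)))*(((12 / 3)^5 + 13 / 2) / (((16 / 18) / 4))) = -296784 / 875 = -339.18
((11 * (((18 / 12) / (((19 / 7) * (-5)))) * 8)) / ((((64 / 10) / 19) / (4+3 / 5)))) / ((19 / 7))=-37191 / 760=-48.94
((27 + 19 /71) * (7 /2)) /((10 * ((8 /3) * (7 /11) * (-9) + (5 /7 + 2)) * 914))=-0.00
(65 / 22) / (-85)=-13 / 374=-0.03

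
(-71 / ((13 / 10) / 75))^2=2835562500 / 169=16778476.33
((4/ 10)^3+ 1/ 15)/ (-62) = -49/ 23250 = -0.00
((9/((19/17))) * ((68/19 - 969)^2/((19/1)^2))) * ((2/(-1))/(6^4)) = -5719916033/178279128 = -32.08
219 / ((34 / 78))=8541 / 17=502.41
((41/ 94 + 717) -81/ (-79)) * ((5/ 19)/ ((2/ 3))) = 4212075/ 14852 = 283.60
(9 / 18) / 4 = 1 / 8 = 0.12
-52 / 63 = -0.83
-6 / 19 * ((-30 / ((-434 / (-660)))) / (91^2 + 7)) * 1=7425 / 4271428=0.00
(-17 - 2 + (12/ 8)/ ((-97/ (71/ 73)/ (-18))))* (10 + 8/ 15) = -20954276/ 106215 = -197.28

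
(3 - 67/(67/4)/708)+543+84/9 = 98293/177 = 555.33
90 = 90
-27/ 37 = -0.73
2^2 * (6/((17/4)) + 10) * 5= 3880/17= 228.24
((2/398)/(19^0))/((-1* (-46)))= 1/9154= 0.00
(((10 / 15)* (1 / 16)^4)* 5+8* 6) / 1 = 4718597 / 98304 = 48.00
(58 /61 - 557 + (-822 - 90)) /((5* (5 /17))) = -1522367 /1525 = -998.27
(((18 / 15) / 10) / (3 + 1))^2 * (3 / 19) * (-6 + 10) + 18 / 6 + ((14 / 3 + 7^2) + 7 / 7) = 8217581 / 142500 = 57.67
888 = 888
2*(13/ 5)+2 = 36/ 5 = 7.20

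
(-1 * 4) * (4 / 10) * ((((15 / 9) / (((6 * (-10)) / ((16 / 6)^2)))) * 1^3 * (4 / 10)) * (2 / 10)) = 256 / 10125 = 0.03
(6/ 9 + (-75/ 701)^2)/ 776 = 999677/ 1143981528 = 0.00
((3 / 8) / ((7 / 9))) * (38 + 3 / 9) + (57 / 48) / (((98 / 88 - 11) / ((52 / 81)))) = 36316073 / 1973160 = 18.41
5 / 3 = 1.67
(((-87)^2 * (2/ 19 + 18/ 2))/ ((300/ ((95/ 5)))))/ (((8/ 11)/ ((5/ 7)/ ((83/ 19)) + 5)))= 72019035/ 2324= 30989.26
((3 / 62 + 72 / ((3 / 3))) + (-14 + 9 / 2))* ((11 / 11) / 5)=1939 / 155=12.51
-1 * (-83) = 83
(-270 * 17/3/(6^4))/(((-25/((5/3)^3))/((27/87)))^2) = -2125/544968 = -0.00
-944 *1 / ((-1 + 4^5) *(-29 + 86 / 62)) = 0.03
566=566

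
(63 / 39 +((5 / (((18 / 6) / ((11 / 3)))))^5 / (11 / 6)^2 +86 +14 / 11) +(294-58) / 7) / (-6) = -17459336225 / 39405366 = -443.07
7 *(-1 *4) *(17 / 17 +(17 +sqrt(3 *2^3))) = -504- 56 *sqrt(6) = -641.17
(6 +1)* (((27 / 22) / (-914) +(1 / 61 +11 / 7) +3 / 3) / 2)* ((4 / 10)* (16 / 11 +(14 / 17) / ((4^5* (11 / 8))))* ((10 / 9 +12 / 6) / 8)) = 60160959999 / 29359610368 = 2.05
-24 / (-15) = 1.60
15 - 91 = -76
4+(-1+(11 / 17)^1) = 62 / 17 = 3.65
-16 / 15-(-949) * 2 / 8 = 14171 / 60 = 236.18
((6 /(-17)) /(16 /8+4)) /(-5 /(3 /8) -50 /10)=3 /935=0.00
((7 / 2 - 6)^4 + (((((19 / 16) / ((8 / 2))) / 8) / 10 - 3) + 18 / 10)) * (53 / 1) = 2055075 / 1024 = 2006.91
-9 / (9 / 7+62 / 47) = -2961 / 857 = -3.46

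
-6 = -6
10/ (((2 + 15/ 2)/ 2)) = 2.11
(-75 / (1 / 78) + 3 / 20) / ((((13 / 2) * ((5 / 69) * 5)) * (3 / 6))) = -8072793 / 1625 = -4967.87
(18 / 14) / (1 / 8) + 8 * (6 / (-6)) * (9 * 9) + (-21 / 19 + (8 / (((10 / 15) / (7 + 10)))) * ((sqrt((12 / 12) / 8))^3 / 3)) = -635.81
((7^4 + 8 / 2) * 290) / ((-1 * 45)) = -139490 / 9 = -15498.89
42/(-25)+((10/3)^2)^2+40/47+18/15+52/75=11851304/95175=124.52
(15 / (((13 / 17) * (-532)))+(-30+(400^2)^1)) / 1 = 1106352265 / 6916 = 159969.96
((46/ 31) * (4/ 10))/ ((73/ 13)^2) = 15548/ 825995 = 0.02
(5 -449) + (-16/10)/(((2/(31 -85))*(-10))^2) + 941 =60667/125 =485.34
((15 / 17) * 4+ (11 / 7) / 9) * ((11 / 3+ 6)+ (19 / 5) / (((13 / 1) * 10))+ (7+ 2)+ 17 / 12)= 311167513 / 4176900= 74.50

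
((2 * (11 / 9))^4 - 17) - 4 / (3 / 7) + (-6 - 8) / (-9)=71689 / 6561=10.93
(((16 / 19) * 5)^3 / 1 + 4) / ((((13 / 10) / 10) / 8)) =431548800 / 89167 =4839.78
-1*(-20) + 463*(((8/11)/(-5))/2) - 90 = -5702/55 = -103.67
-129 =-129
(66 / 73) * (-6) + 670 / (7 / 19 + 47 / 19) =453953 / 1971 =230.32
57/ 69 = 19/ 23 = 0.83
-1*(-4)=4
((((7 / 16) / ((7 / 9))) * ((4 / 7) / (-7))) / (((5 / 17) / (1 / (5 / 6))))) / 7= -459 / 17150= -0.03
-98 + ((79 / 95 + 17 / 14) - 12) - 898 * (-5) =5828121 / 1330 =4382.05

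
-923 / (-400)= 923 / 400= 2.31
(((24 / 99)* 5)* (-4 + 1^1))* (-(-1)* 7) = -280 / 11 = -25.45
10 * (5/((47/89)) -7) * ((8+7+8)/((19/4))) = 106720/893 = 119.51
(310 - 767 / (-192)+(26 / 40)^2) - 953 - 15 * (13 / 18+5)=-3477197 / 4800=-724.42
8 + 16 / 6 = 32 / 3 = 10.67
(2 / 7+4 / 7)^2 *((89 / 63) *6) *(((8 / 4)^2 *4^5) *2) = 17498112 / 343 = 51014.90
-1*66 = -66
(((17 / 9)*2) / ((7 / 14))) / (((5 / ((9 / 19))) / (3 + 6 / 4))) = 306 / 95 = 3.22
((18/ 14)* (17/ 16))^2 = 23409/ 12544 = 1.87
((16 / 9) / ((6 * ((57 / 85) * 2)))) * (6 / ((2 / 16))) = 5440 / 513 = 10.60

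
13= 13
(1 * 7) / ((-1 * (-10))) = 7 / 10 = 0.70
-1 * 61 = -61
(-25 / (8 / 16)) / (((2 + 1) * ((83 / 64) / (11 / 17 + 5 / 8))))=-69200 / 4233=-16.35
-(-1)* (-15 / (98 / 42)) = -45 / 7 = -6.43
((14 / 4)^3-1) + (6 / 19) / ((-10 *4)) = 31819 / 760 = 41.87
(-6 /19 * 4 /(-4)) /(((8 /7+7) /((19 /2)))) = 7 /19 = 0.37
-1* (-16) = 16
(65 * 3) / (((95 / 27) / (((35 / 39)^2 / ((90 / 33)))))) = 8085 / 494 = 16.37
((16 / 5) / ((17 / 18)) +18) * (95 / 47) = 43.23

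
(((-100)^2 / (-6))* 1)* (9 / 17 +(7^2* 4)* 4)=-66685000 / 51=-1307549.02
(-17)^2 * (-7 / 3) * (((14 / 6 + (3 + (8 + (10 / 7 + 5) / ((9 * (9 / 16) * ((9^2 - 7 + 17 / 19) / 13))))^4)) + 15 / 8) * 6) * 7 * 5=-3415070383332285952594446955 / 5272853552334704196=-647670250.93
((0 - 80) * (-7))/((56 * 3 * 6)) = 5/9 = 0.56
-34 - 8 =-42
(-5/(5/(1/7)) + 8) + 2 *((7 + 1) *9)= 1063/7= 151.86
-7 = -7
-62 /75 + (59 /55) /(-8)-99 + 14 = -85.96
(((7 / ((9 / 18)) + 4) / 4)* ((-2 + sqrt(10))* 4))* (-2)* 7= 504-252* sqrt(10)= -292.89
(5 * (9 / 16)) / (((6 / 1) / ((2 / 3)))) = 5 / 16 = 0.31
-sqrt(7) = -2.65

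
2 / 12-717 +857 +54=1165 / 6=194.17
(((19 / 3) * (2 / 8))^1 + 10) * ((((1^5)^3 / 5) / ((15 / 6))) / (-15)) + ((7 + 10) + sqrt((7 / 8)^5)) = 49 * sqrt(14) / 256 + 38111 / 2250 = 17.65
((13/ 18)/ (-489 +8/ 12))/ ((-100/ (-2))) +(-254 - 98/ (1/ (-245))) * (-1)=-10440762013/ 439500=-23756.00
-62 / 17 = -3.65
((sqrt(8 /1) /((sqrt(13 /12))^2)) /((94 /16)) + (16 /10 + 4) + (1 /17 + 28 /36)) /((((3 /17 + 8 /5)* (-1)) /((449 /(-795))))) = 2.19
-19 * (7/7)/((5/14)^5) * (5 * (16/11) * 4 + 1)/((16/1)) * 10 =-422796892/6875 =-61497.73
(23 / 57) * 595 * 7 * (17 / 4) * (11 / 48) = 17913665 / 10944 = 1636.85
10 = 10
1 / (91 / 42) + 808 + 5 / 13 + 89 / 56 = 589997 / 728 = 810.44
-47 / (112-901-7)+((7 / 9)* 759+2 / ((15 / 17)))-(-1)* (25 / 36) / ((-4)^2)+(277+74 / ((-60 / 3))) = 866.00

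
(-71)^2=5041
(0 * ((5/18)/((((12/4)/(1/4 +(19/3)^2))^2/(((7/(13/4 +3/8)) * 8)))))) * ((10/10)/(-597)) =0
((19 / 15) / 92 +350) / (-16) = -21.88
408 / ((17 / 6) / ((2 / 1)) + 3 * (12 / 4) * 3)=4896 / 341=14.36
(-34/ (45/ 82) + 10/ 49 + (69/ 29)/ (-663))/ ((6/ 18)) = -872712973/ 4710615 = -185.27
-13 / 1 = -13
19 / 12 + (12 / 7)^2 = 2659 / 588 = 4.52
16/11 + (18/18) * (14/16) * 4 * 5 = 417/22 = 18.95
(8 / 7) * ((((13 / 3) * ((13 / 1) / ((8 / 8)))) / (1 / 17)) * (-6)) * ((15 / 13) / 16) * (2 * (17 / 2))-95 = -57020 / 7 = -8145.71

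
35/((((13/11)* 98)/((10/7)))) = 275/637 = 0.43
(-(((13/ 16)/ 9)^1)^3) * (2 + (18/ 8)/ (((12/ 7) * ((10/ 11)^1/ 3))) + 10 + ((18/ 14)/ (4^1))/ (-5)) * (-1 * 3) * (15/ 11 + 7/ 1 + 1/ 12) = 0.30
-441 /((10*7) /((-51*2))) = 3213 /5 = 642.60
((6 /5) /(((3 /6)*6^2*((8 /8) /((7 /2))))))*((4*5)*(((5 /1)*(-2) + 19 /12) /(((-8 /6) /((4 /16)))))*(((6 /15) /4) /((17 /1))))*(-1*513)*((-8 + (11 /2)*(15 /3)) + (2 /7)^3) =-231310503 /533120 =-433.88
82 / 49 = 1.67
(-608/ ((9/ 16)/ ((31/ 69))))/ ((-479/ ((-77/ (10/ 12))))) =-46441472/ 495765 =-93.68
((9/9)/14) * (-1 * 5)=-0.36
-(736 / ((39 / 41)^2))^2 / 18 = -765351715328 / 20820969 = -36758.70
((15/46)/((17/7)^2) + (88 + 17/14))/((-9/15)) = -20768120/139587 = -148.78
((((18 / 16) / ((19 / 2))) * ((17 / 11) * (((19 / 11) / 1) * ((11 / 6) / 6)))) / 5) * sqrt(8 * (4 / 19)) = 17 * sqrt(38) / 4180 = 0.03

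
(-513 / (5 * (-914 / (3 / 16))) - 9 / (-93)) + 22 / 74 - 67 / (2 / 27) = -75824369407 / 83868640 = -904.08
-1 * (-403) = 403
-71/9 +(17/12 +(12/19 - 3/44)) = -22229/3762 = -5.91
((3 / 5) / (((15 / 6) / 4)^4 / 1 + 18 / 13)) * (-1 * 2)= -319488 / 409265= -0.78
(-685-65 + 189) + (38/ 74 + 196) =-13486/ 37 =-364.49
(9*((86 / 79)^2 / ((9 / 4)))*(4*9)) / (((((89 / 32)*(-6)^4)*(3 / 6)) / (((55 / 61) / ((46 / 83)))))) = 1080407680 / 7013654523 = 0.15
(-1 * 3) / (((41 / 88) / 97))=-624.59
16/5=3.20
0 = 0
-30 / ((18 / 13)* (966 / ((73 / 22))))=-4745 / 63756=-0.07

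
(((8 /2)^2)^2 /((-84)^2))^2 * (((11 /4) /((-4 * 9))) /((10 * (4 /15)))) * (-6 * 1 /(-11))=-4 /194481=-0.00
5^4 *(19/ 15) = 2375/ 3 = 791.67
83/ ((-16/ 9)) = -747/ 16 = -46.69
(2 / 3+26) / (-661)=-80 / 1983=-0.04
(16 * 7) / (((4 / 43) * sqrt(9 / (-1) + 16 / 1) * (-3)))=-151.69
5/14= 0.36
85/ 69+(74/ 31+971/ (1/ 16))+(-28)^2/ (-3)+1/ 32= 15278.32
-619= -619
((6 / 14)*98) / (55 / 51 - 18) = -2142 / 863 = -2.48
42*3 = 126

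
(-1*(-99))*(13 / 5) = 1287 / 5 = 257.40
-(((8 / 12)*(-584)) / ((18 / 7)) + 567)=-11221 / 27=-415.59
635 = 635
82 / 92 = 41 / 46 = 0.89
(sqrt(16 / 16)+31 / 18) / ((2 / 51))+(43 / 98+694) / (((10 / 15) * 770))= 6408317 / 90552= 70.77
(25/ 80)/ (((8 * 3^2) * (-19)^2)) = 5/ 415872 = 0.00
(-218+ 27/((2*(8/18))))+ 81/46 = -34199/184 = -185.86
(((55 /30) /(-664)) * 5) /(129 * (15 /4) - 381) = -0.00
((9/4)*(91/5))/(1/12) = 491.40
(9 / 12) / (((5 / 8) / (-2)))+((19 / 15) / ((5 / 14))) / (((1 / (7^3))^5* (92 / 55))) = 6945682489044953 / 690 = 10066206505862.25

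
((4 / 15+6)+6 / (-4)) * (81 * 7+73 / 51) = 414557 / 153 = 2709.52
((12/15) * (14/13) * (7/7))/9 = 56/585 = 0.10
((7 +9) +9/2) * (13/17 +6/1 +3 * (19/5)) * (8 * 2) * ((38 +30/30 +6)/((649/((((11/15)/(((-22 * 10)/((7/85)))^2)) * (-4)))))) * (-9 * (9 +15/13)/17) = 2010028608/2202083365625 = 0.00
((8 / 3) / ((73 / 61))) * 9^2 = 13176 / 73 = 180.49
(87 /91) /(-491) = -87 /44681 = -0.00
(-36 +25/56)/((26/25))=-49775/1456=-34.19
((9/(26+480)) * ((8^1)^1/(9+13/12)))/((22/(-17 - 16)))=-648/30613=-0.02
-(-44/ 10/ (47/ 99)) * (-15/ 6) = -1089/ 47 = -23.17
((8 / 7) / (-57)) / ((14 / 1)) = -4 / 2793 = -0.00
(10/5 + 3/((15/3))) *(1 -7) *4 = -312/5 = -62.40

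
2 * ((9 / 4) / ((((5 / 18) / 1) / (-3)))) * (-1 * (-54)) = -13122 / 5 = -2624.40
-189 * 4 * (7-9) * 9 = 13608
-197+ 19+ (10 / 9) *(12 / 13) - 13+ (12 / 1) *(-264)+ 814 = -99215 / 39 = -2543.97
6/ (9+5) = 3/ 7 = 0.43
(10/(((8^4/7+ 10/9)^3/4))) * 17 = 21253995/6297802653563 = 0.00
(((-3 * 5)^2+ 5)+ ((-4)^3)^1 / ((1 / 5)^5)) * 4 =-799080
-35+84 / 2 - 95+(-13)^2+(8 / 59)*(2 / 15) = 81.02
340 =340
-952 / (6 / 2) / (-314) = 476 / 471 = 1.01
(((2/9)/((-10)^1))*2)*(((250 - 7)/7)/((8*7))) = -27/980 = -0.03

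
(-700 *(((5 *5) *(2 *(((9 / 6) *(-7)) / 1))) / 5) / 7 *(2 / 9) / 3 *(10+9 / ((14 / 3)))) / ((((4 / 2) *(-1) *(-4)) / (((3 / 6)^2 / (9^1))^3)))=20875 / 839808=0.02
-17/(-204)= 0.08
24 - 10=14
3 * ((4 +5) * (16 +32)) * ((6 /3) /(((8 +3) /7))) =18144 /11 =1649.45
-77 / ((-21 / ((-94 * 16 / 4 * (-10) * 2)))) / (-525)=-16544 / 315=-52.52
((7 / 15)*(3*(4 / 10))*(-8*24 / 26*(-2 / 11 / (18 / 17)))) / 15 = 7616 / 160875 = 0.05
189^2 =35721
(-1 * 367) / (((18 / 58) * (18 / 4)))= -21286 / 81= -262.79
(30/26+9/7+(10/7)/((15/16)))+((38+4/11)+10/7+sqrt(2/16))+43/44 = sqrt(2)/4+537331/12012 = 45.09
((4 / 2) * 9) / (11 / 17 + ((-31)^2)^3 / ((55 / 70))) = 3366 / 211225876199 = 0.00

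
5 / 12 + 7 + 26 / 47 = 4495 / 564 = 7.97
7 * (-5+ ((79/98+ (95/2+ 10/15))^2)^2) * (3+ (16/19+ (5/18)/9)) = 2287035832503176794/14666006691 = 155941278.41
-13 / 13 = -1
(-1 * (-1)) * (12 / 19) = 12 / 19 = 0.63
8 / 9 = 0.89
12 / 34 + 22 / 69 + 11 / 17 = 91 / 69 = 1.32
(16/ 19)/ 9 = 16/ 171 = 0.09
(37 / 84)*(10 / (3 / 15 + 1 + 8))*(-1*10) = -4625 / 966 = -4.79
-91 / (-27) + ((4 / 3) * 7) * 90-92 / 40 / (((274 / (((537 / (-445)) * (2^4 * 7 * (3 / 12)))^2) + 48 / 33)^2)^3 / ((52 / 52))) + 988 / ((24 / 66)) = 42062577267448197652777790096665311660994008926570644551556058 / 11814423945893800943578686944150001498546195000863167431615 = 3560.27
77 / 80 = 0.96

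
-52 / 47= -1.11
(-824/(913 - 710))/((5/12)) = -9888/1015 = -9.74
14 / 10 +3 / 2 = 29 / 10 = 2.90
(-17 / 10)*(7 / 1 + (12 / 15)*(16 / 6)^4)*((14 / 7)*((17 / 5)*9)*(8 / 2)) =-22217164 / 1125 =-19748.59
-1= -1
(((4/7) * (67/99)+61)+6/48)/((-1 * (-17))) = 341021/94248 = 3.62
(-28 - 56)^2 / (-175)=-1008 / 25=-40.32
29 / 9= 3.22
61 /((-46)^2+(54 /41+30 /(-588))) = 245098 /8507175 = 0.03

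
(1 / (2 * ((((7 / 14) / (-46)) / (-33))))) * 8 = 12144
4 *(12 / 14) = 24 / 7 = 3.43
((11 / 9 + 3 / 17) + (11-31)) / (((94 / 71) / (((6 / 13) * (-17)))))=202066 / 1833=110.24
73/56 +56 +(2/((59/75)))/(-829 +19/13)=57.30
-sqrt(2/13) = -sqrt(26)/13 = -0.39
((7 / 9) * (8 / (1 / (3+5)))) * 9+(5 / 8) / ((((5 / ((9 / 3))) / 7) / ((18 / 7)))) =1819 / 4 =454.75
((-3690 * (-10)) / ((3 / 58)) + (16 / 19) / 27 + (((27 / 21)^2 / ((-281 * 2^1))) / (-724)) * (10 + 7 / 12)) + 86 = 29189979707139109 / 40911774624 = 713486.03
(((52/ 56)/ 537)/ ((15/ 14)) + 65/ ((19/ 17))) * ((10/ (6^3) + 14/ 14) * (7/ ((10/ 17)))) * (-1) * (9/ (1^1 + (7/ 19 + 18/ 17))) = -145340337727/ 54129600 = -2685.04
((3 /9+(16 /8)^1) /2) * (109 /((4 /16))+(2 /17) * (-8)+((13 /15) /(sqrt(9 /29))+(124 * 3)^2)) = 91 * sqrt(29) /270+8259734 /51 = 161957.38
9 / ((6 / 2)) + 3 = 6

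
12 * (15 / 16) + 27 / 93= 1431 / 124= 11.54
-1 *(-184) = 184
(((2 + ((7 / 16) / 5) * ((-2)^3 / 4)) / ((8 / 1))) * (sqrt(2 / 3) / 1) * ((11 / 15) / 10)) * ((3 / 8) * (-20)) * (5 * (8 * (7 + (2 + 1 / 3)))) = -5621 * sqrt(6) / 360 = -38.25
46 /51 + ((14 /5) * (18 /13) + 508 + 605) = 1117.78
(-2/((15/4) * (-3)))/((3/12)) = 32/45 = 0.71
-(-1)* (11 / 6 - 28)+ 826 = 4799 / 6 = 799.83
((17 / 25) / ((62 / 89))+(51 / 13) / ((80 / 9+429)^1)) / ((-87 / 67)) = -5241207593 / 6908770050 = -0.76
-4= -4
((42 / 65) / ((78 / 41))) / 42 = 41 / 5070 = 0.01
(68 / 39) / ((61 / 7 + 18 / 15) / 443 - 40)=-1054340 / 24174267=-0.04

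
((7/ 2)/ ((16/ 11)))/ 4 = 77/ 128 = 0.60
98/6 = 49/3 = 16.33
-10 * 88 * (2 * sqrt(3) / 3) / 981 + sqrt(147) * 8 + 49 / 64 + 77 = 4977 / 64 + 163048 * sqrt(3) / 2943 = 173.72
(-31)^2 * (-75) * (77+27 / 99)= -61263750 / 11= -5569431.82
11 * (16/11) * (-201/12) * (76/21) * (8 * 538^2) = -47163163136/21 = -2245864911.24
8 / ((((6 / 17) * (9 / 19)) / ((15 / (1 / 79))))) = 510340 / 9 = 56704.44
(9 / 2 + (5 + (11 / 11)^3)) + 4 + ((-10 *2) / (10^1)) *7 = 1 / 2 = 0.50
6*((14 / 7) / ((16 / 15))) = 45 / 4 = 11.25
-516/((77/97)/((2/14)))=-50052/539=-92.86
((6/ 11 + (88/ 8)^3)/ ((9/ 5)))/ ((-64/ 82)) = -3002635/ 3168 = -947.80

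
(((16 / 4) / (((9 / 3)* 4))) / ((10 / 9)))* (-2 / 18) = -1 / 30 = -0.03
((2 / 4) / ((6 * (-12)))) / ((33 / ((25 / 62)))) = -25 / 294624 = -0.00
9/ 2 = 4.50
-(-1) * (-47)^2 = 2209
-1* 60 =-60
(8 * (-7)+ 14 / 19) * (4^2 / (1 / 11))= -184800 / 19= -9726.32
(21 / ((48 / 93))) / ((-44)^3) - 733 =-733.00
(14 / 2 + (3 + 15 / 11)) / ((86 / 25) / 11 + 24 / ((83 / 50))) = 259375 / 337138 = 0.77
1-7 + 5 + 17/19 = -2/19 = -0.11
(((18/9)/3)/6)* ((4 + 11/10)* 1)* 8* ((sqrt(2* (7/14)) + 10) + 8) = 86.13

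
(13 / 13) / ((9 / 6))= 2 / 3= 0.67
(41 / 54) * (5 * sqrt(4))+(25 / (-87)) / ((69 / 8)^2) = 7.59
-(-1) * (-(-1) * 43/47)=0.91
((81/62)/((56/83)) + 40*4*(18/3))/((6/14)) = 1113281/496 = 2244.52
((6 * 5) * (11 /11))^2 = 900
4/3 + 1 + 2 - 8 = -11/3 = -3.67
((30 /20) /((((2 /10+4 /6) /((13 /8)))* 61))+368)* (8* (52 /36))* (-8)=-18679076 /549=-34023.82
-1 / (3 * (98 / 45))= -15 / 98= -0.15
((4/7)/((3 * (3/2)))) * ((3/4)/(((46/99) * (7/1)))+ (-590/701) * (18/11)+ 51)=165043925/26070891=6.33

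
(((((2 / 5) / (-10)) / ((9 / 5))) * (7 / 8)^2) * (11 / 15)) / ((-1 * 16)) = 539 / 691200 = 0.00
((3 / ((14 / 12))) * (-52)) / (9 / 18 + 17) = -1872 / 245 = -7.64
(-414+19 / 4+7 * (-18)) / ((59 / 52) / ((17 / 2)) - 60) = 8.94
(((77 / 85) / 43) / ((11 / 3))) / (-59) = -21 / 215645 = -0.00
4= 4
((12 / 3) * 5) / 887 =20 / 887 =0.02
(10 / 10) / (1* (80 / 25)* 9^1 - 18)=5 / 54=0.09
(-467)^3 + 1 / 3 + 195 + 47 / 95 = -29026499644 / 285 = -101847367.17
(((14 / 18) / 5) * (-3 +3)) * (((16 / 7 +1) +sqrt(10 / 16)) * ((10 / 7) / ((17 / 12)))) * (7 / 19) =0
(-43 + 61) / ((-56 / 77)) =-99 / 4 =-24.75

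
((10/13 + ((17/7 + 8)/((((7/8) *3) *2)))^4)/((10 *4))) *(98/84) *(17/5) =1.62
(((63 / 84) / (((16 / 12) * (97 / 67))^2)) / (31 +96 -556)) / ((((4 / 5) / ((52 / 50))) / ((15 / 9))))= -13467 / 13247872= -0.00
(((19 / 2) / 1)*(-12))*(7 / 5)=-798 / 5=-159.60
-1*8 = -8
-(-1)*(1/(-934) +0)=-0.00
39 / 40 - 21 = -801 / 40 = -20.02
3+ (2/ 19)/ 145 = 8267/ 2755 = 3.00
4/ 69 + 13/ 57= 125/ 437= 0.29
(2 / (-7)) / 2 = -1 / 7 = -0.14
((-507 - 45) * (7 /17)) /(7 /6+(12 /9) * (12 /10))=-115920 /1411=-82.15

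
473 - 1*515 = -42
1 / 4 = 0.25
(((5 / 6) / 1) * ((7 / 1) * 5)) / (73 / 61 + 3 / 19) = 40565 / 1884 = 21.53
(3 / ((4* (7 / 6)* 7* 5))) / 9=1 / 490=0.00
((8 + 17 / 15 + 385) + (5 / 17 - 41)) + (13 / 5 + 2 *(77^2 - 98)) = 3064597 / 255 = 12018.03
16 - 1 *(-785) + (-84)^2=7857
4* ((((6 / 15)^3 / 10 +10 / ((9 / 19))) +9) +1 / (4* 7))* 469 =318191911 / 5625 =56567.45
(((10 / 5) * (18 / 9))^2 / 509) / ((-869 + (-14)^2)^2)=16 / 230540861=0.00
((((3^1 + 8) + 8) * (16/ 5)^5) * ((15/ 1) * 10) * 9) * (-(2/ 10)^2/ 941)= -1075838976/ 2940625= -365.85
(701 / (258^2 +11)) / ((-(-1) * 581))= 701 / 38680075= 0.00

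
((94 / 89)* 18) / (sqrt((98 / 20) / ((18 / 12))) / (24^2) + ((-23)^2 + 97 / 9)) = 649312174080 / 18435638967697-974592* sqrt(15) / 18435638967697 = 0.04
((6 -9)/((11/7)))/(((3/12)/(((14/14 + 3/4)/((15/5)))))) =-49/11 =-4.45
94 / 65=1.45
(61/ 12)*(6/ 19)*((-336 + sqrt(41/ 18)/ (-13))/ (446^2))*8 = -20496/ 944851 - 61*sqrt(82)/ 73698378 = -0.02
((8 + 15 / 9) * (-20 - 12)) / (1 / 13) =-4021.33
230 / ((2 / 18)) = 2070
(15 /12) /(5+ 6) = 5 /44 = 0.11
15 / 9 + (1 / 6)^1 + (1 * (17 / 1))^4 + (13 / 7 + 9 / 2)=1754113 / 21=83529.19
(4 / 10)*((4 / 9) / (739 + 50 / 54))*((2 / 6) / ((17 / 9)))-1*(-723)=613874031 / 849065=723.00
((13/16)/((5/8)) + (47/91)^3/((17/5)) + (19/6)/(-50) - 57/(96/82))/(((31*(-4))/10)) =728831529287/190623320160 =3.82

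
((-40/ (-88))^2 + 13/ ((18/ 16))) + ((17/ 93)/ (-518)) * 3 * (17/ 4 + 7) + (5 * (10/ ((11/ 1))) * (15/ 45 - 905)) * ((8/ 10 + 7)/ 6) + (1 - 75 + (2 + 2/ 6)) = -378119586797/ 69948648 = -5405.67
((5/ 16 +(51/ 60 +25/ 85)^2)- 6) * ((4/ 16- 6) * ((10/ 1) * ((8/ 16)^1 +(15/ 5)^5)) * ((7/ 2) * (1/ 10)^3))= 19843008339/ 92480000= 214.57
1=1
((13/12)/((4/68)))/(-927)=-221/11124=-0.02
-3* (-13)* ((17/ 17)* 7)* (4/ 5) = 1092/ 5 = 218.40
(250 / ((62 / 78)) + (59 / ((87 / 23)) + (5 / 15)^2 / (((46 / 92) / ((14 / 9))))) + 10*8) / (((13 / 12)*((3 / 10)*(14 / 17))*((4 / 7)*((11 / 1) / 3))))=2540586335 / 3471039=731.94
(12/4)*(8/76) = 6/19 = 0.32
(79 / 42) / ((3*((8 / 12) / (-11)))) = -869 / 84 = -10.35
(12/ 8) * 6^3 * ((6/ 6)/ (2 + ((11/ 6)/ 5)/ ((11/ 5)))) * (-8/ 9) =-1728/ 13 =-132.92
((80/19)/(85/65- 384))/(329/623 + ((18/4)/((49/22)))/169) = -76648936/3762265145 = -0.02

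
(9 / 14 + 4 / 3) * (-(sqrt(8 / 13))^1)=-83 * sqrt(26) / 273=-1.55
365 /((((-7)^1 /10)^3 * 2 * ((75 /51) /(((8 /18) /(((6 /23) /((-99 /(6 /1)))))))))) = 31397300 /3087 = 10170.81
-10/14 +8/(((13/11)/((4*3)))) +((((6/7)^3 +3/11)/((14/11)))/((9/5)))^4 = 45095340235285987981/559908414236637648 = 80.54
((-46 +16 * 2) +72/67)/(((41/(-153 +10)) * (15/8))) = 990704/41205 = 24.04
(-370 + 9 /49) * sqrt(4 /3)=-427.03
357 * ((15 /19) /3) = 1785 /19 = 93.95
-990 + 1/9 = -8909/9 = -989.89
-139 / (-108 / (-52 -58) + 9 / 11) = -695 / 9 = -77.22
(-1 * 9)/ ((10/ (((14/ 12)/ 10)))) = -21/ 200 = -0.10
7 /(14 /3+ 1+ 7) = 21 /38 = 0.55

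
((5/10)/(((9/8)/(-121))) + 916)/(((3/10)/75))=1940000/9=215555.56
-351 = -351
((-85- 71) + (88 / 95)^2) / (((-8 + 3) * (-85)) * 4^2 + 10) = -700078 / 30730125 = -0.02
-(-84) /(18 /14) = 65.33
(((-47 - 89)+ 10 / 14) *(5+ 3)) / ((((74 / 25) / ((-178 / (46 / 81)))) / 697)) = 475836533100 / 5957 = 79878551.80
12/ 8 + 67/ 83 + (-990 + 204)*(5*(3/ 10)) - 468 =-273019/ 166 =-1644.69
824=824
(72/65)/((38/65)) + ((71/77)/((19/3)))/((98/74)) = 143709/71687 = 2.00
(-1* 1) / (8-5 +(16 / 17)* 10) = -17 / 211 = -0.08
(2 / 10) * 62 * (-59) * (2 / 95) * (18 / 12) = -10974 / 475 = -23.10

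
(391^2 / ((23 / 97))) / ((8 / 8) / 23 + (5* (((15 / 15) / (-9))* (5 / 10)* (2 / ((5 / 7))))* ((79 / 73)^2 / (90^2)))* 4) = 1440252064033425 / 96116224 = 14984484.45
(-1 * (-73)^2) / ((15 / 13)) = -69277 / 15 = -4618.47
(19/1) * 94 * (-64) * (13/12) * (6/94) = -7904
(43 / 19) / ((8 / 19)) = 43 / 8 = 5.38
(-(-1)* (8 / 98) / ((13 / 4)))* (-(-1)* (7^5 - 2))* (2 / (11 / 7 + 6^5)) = 537760 / 4954313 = 0.11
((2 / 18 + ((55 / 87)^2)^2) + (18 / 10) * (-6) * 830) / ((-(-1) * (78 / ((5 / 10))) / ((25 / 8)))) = -6419123768125 / 35748810864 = -179.56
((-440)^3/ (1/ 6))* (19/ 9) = -3236992000/ 3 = -1078997333.33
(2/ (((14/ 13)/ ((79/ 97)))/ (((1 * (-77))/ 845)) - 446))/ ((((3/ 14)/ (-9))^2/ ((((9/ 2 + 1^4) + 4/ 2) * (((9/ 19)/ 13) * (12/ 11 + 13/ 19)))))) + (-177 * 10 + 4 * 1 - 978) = -1290096480547/ 469515878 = -2747.72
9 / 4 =2.25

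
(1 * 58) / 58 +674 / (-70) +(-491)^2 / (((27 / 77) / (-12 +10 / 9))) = -63671976296 / 8505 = -7486416.97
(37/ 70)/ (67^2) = 37/ 314230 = 0.00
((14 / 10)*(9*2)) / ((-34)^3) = -63 / 98260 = -0.00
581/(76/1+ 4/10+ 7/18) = 7.57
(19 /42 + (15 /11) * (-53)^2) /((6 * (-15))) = -1769879 /41580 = -42.57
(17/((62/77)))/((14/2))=187/62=3.02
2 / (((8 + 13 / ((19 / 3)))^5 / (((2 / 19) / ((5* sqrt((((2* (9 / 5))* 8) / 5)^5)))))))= 81450625 / 15812956460567808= 0.00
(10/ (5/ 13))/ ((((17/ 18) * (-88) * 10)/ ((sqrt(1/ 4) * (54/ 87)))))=-1053/ 108460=-0.01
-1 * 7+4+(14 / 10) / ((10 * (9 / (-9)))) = -157 / 50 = -3.14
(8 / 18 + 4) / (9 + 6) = 8 / 27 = 0.30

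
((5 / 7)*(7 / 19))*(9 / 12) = 15 / 76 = 0.20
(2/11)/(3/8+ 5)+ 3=1435/473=3.03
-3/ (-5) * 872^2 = 2281152/ 5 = 456230.40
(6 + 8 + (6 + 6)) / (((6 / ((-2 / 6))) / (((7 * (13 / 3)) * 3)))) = -1183 / 9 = -131.44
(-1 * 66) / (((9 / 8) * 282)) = -88 / 423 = -0.21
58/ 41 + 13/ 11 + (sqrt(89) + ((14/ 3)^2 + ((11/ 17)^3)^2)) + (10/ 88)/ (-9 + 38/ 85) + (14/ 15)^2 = sqrt(89) + 180244094129761367/ 7122738339911700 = 34.74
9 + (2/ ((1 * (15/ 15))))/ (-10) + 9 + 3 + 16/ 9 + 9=1421/ 45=31.58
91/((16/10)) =56.88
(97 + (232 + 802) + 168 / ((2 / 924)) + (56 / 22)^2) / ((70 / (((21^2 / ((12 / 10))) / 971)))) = 200112591 / 469964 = 425.80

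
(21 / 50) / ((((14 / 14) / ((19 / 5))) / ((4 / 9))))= 266 / 375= 0.71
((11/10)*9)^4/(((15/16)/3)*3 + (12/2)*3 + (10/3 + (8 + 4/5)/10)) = 288178803/694525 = 414.93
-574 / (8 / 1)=-287 / 4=-71.75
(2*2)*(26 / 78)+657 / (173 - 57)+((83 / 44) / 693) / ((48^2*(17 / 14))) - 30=-23.00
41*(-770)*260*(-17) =139539400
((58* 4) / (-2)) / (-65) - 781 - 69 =-55134 / 65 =-848.22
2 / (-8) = -1 / 4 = -0.25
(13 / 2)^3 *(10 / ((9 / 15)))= 54925 / 12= 4577.08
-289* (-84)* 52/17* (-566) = -42028896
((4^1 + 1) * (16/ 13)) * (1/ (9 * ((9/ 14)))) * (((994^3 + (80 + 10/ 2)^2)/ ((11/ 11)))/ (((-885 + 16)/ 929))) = -1021871024564320/ 915057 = -1116729367.20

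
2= 2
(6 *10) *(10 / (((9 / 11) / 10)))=22000 / 3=7333.33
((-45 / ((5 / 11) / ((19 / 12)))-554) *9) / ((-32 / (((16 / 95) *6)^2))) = 1842264 / 9025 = 204.13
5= 5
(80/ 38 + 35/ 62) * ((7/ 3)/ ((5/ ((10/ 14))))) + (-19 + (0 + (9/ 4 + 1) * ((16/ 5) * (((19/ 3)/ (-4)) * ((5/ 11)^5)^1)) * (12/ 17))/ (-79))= -13840689598493/ 764374136262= -18.11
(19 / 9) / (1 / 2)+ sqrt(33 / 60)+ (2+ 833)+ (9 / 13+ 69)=sqrt(55) / 10+ 106343 / 117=909.66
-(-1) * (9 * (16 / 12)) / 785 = 12 / 785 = 0.02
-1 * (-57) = 57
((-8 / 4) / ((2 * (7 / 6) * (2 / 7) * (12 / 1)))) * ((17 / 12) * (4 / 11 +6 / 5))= -731 / 1320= -0.55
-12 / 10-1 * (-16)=74 / 5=14.80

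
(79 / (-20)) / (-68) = 79 / 1360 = 0.06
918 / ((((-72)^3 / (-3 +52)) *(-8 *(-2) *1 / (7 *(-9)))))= 5831 / 12288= 0.47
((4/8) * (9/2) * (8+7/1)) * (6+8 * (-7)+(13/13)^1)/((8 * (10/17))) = -22491/64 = -351.42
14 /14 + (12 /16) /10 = 43 /40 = 1.08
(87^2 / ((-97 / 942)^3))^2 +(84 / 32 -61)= 320237667769014222502130029 / 6663776039432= 48056487173946.25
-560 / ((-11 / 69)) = 38640 / 11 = 3512.73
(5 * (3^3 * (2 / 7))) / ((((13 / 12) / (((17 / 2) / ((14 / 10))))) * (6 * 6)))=3825 / 637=6.00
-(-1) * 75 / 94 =75 / 94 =0.80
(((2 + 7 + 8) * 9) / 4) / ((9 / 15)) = 255 / 4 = 63.75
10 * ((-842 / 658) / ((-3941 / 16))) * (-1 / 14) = -33680 / 9076123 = -0.00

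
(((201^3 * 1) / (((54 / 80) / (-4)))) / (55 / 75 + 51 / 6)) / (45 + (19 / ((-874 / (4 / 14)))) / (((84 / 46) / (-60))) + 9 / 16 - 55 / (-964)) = -113735.58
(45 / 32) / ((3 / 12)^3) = 90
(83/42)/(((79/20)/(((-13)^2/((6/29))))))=2033915/4977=408.66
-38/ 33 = -1.15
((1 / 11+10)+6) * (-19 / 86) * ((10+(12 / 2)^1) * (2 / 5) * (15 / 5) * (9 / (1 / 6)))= -8716896 / 2365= -3685.79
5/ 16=0.31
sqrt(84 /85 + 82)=sqrt(599590) /85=9.11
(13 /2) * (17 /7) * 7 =110.50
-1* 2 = -2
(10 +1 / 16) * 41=6601 / 16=412.56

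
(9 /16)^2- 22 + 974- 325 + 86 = 182609 /256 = 713.32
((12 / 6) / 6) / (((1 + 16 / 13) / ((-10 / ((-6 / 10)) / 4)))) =325 / 522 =0.62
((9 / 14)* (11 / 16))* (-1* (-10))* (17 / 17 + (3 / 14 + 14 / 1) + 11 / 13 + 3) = 1717155 / 20384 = 84.24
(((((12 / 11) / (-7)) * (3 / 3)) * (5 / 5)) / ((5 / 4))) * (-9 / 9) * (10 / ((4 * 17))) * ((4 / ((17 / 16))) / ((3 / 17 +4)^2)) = 1536 / 388157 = 0.00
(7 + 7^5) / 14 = 1201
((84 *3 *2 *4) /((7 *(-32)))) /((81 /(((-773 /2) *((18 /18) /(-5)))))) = -773 /90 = -8.59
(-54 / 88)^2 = 729 / 1936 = 0.38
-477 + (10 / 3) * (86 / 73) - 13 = -106450 / 219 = -486.07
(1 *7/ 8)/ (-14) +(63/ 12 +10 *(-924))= -147757/ 16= -9234.81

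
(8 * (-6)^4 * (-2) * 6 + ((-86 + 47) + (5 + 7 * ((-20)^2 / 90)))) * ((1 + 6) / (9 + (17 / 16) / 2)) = -91376.50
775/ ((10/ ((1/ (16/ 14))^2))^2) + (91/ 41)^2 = 260794415/ 27541504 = 9.47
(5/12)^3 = 125/1728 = 0.07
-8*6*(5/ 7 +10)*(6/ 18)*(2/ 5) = -480/ 7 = -68.57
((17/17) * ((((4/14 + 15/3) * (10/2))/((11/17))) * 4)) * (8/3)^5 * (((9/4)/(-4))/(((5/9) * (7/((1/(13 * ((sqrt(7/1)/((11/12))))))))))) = -1288192 * sqrt(7)/40131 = -84.93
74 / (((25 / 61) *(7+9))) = 2257 / 200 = 11.28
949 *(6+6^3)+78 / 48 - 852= 1678621 / 8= 209827.62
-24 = -24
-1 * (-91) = 91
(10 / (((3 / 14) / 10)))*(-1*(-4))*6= 11200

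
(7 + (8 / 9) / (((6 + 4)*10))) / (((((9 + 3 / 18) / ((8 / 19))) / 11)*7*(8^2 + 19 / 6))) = 2656 / 352625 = 0.01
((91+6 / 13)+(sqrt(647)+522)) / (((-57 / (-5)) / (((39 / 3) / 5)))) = 145.71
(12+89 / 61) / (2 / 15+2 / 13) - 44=2.87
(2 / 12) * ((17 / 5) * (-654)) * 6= -11118 / 5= -2223.60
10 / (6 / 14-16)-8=-942 / 109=-8.64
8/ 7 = 1.14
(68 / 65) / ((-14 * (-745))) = 34 / 338975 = 0.00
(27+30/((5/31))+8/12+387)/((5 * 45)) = 1802/675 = 2.67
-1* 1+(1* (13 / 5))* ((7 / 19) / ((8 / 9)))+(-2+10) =6139 / 760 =8.08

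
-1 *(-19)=19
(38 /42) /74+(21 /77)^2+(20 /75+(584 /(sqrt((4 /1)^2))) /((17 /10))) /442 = 994368877 /3532218690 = 0.28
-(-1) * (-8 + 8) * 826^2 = 0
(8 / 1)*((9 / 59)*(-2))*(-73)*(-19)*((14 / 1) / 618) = -466032 / 6077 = -76.69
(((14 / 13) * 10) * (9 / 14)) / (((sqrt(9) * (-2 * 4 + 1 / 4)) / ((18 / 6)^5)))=-29160 / 403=-72.36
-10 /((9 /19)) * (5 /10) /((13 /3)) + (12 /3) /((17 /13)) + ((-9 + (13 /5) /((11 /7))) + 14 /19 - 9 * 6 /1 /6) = -10382608 /692835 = -14.99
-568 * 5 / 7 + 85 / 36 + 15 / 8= -202345 / 504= -401.48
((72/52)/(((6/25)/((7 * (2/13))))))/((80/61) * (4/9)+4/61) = 9.58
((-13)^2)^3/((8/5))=24134045/8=3016755.62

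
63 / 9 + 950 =957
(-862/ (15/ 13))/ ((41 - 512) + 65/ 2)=22412/ 13155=1.70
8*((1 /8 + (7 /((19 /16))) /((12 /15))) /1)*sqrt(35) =354.65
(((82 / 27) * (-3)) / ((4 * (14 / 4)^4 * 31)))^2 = 107584 / 448737874641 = 0.00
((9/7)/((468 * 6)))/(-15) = -1/32760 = -0.00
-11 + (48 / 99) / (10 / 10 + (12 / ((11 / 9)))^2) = -11.00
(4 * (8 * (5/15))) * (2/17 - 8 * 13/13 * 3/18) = -1984/153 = -12.97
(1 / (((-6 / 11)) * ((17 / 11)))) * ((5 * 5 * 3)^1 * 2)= -3025 / 17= -177.94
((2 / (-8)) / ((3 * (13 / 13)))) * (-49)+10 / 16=113 / 24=4.71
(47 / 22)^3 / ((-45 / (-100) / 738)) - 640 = 20431875 / 1331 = 15350.77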